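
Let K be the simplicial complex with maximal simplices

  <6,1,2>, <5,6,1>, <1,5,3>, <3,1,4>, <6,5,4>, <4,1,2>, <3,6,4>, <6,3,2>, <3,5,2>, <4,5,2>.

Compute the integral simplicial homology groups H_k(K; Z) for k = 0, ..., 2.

K has 6 vertices, 15 edges, 10 triangles.
rank ∂_0 = 0, rank ∂_1 = 5 ⇒ b_0 = 6 − 0 − 5 = 1; all invariant factors of ∂_1 are 1 so no torsion. So H_0 = Z.
rank ∂_1 = 5, rank ∂_2 = 10 ⇒ b_1 = 15 − 5 − 10 = 0; ∂_2 has invariant factor(s) [2] giving torsion. So H_1 = Z/2.
rank ∂_2 = 10, rank ∂_3 = 0 ⇒ b_2 = 10 − 10 − 0 = 0. So H_2 = 0.

H_0 ≅ Z,  H_1 ≅ Z/2,  H_2 = 0.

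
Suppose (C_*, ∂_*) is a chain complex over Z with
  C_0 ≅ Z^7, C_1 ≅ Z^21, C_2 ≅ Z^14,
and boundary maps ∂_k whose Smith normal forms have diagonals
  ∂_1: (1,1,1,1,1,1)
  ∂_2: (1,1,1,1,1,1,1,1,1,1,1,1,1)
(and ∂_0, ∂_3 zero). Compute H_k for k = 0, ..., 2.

H_0: b_0 = 7 − 0 − 6 = 1; torsion from ∂_1 factors > 1: none. So H_0 = Z.
H_1: b_1 = 21 − 6 − 13 = 2; torsion from ∂_2 factors > 1: none. So H_1 = Z^2.
H_2: b_2 = 14 − 13 − 0 = 1; torsion from ∂_3 factors > 1: none. So H_2 = Z.

H_0 = Z,  H_1 = Z^2,  H_2 = Z.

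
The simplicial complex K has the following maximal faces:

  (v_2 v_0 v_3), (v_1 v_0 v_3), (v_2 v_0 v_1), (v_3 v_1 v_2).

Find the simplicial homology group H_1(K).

H_1 = 0.

Order the vertices as v_0 < v_1 < v_2 < v_3. Listing each simplex with vertices in this order, K has dimension 2 with simplices:

  0-simplices (4): [v_0], [v_1], [v_2], [v_3]
  1-simplices (6): [v_0,v_1], [v_0,v_2], [v_0,v_3], [v_1,v_2], [v_1,v_3], [v_2,v_3]
  2-simplices (4): [v_0,v_1,v_2], [v_0,v_1,v_3], [v_0,v_2,v_3], [v_1,v_2,v_3]

giving chain groups C_0 ≅ Z^4, C_1 ≅ Z^6, C_2 ≅ Z^4.

The boundary map ∂_1: C_1 → C_0 is given by ∂[p,q] = [q] − [p]. For instance
  ∂[v_1,v_3] = [v_3] − [v_1].
The 4×6 boundary matrix has rank 3 and Smith normal form diag(1,1,1).

The boundary map ∂_2: C_2 → C_1 acts by ∂[p,q,r] = [q,r] − [p,r] + [p,q]. For instance
  ∂[v_1,v_2,v_3] = [v_2,v_3] − [v_1,v_3] + [v_1,v_2],
  ∂[v_0,v_1,v_2] = [v_1,v_2] − [v_0,v_2] + [v_0,v_1].
This gives a 6×4 integer matrix of rank 3; reducing to Smith normal form yields diagonal entries (1,1,1).

Now H_k = ker ∂_k / im ∂_{k+1}, so:

  H_1: rank ker ∂_1 − rank ∂_2 = (6 − 3) − 3 = 0, and the invariant factors of ∂_2 are all 1, so H_1 = 0.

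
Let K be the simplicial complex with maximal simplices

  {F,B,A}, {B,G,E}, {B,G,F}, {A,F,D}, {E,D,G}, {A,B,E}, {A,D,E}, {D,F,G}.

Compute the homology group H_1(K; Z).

H_1 = 0.

We work with the vertex ordering A < B < D < E < F < G. The simplices of K, each written with vertices in increasing order, are:

  0-simplices (6): A, B, D, E, F, G
  1-simplices (12): AB, AD, AE, AF, BE, BF, BG, DE, DF, DG, EG, FG
  2-simplices (8): ABE, ABF, ADE, ADF, BEG, BFG, DEG, DFG

so the chain groups are C_0 ≅ Z^6, C_1 ≅ Z^12, C_2 ≅ Z^8.

∂_1: C_1 → C_0 maps an edge to its endpoints' difference, ∂[p,q] = q − p. For instance
  ∂DG = G − D.
As a 6×12 matrix over Z this has rank 5, with invariant factors (1,1,1,1,1).

Boundary ∂_2: C_2 → C_1 maps a triangle to the signed sum of its edges. For instance
  ∂DEG = EG − DG + DE,
  ∂ADE = DE − AE + AD.
This gives a 12×8 integer matrix of rank 7; reducing to Smith normal form yields diagonal entries (1,1,1,1,1,1,1).

Now H_k = ker ∂_k / im ∂_{k+1}, so:

  H_1: rank ker ∂_1 − rank ∂_2 = (12 − 5) − 7 = 0, and the invariant factors of ∂_2 are all 1, so H_1 = 0.

(K is a triangulation of the 2-sphere S^2.)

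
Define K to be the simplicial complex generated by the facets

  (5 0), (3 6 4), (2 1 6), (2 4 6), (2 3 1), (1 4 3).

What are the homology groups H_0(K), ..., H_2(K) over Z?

H_0 = Z^2,  H_1 = Z,  H_2 = 0.

K has 7 vertices, 11 edges, 5 triangles.
rank ∂_0 = 0, rank ∂_1 = 5 ⇒ b_0 = 7 − 0 − 5 = 2; all invariant factors of ∂_1 are 1 so no torsion. So H_0 ≅ Z^2.
rank ∂_1 = 5, rank ∂_2 = 5 ⇒ b_1 = 11 − 5 − 5 = 1; all invariant factors of ∂_2 are 1 so no torsion. So H_1 ≅ Z.
rank ∂_2 = 5, rank ∂_3 = 0 ⇒ b_2 = 5 − 5 − 0 = 0. So H_2 ≅ 0.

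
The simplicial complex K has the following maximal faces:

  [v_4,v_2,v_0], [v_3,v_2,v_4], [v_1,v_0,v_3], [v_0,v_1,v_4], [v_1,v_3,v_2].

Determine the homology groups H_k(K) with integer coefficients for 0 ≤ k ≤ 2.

Order the vertices as v_0 < v_1 < v_2 < v_3 < v_4. Listing each simplex with vertices in this order, K has dimension 2 with simplices:

  0-simplices (5): [v_0], [v_1], [v_2], [v_3], [v_4]
  1-simplices (10): [v_0,v_1], [v_0,v_2], [v_0,v_3], [v_0,v_4], [v_1,v_2], [v_1,v_3], [v_1,v_4], [v_2,v_3], [v_2,v_4], [v_3,v_4]
  2-simplices (5): [v_0,v_1,v_3], [v_0,v_1,v_4], [v_0,v_2,v_4], [v_1,v_2,v_3], [v_2,v_3,v_4]

Hence C_0 ≅ Z^5, C_1 ≅ Z^10, C_2 ≅ Z^5.

Boundary ∂_1: C_1 → C_0 is given by ∂[p,q] = [q] − [p]. For instance
  ∂[v_0,v_3] = [v_3] − [v_0].
The resulting 5×10 matrix has rank 4, and its Smith normal form has invariant factors (1,1,1,1).

The boundary map ∂_2: C_2 → C_1 sends each 2-simplex [p,q,r] to [q,r] − [p,r] + [p,q]. For instance
  ∂[v_1,v_2,v_3] = [v_2,v_3] − [v_1,v_3] + [v_1,v_2],
  ∂[v_2,v_3,v_4] = [v_3,v_4] − [v_2,v_4] + [v_2,v_3].
The 10×5 boundary matrix has rank 5 and Smith normal form diag(1,1,1,1,1).

Reading off H_k = ker ∂_k / im ∂_{k+1}:

  H_0: rank C_0 − rank ∂_1 = 5 − 4 = 1, and the invariant factors of ∂_1 are all 1, so H_0 = Z.
  H_1: rank ker ∂_1 − rank ∂_2 = (10 − 4) − 5 = 1, and the invariant factors of ∂_2 are all 1, so H_1 = Z.
  H_2: rank ker ∂_2 − rank ∂_3 = (5 − 5) − 0 = 0, and there is no ∂_3, so H_2 = 0.

As a check, the Euler characteristic is 5 − 10 + 5 = 0, which agrees with 1 − 1 + 0 = 0.

H_0 = Z,  H_1 = Z,  H_2 = 0.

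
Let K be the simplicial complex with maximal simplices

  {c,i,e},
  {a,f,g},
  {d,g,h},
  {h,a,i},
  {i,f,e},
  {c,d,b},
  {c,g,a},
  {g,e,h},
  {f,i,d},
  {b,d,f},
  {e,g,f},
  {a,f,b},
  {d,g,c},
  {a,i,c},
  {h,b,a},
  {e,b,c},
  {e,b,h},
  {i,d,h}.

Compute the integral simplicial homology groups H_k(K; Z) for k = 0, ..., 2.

H_0 ≅ Z,  H_1 ≅ Z^2,  H_2 ≅ Z.

Fix the vertex order a < b < c < d < e < f < g < h < i and write every simplex with vertices in increasing order. Then dim K = 2 and the simplices of K are:

  0-simplices (9): a, b, c, d, e, f, g, h, i
  1-simplices (27): ab, ac, af, ag, ah, ai, bc, bd, be, bf, bh, cd, ce, cg, ci, df, dg, dh, di, ef, eg, eh, ei, fg, fi, gh, hi
  2-simplices (18): abf, abh, acg, aci, afg, ahi, bcd, bce, bdf, beh, cdg, cei, dfi, dgh, dhi, efg, efi, egh

Hence C_0 ≅ Z^9, C_1 ≅ Z^27, C_2 ≅ Z^18.

The boundary map ∂_1: C_1 → C_0 maps an edge to its endpoints' difference, ∂[p,q] = q − p.
The 9×27 boundary matrix has rank 8 and Smith normal form diag(1,1,1,1,1,1,1,1).

The boundary map ∂_2: C_2 → C_1 sends each 2-simplex [p,q,r] to [q,r] − [p,r] + [p,q]. For instance
  ∂afg = fg − ag + af,
  ∂bce = ce − be + bc.
This gives a 27×18 integer matrix of rank 17; reducing to Smith normal form yields diagonal entries (1,1,1,1,1,1,1,1,1,1,1,1,1,1,1,1,1).

From H_k ≅ ker(∂_k) / im(∂_{k+1}) we obtain:

  H_0: rank C_0 − rank ∂_1 = 9 − 8 = 1, and the invariant factors of ∂_1 are all 1, so H_0 ≅ Z.
  H_1: rank ker ∂_1 − rank ∂_2 = (27 − 8) − 17 = 2, and the invariant factors of ∂_2 are all 1, so H_1 ≅ Z^2.
  H_2: rank ker ∂_2 − rank ∂_3 = (18 − 17) − 0 = 1, and there is no ∂_3, so H_2 ≅ Z.

As a check, the Euler characteristic is 9 − 27 + 18 = 0, which agrees with 1 − 2 + 1 = 0.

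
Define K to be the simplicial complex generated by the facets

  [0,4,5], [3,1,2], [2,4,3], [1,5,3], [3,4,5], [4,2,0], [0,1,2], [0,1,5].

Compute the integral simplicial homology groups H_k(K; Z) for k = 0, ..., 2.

K has 6 vertices, 12 edges, 8 triangles.
rank ∂_0 = 0, rank ∂_1 = 5 ⇒ b_0 = 6 − 0 − 5 = 1; all invariant factors of ∂_1 are 1 so no torsion. So H_0 ≅ Z.
rank ∂_1 = 5, rank ∂_2 = 7 ⇒ b_1 = 12 − 5 − 7 = 0; all invariant factors of ∂_2 are 1 so no torsion. So H_1 ≅ 0.
rank ∂_2 = 7, rank ∂_3 = 0 ⇒ b_2 = 8 − 7 − 0 = 1. So H_2 ≅ Z.

H_0 = Z,  H_1 = 0,  H_2 = Z.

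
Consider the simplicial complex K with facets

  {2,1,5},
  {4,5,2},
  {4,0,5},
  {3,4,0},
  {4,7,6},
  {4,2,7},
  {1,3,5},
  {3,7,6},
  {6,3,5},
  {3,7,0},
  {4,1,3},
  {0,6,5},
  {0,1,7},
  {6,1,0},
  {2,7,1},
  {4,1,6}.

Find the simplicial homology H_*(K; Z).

H_0 = Z,  H_1 = Z^2,  H_2 = Z.

We work with the vertex ordering 0 < 1 < 2 < 3 < 4 < 5 < 6 < 7. The simplices of K, each written with vertices in increasing order, are:

  0-simplices (8): [0], [1], [2], [3], [4], [5], [6], [7]
  1-simplices (24): (24 of them)
  2-simplices (16): [0,1,6], [0,1,7], [0,3,4], [0,3,7], [0,4,5], [0,5,6], [1,2,5], [1,2,7], [1,3,4], [1,3,5], [1,4,6], [2,4,5], [2,4,7], [3,5,6], [3,6,7], [4,6,7]

Hence C_0 ≅ Z^8, C_1 ≅ Z^24, C_2 ≅ Z^16.

The boundary map ∂_1: C_1 → C_0 is given by ∂[p,q] = [q] − [p].
The 8×24 boundary matrix has rank 7 and Smith normal form diag(1,1,1,1,1,1,1).

The boundary map ∂_2: C_2 → C_1 acts by ∂[p,q,r] = [q,r] − [p,r] + [p,q]. For instance
  ∂[1,2,7] = [2,7] − [1,7] + [1,2],
  ∂[0,5,6] = [5,6] − [0,6] + [0,5].
The resulting 24×16 matrix has rank 15, and its Smith normal form has invariant factors (1,1,1,1,1,1,1,1,1,1,1,1,1,1,1).

Now H_k = ker ∂_k / im ∂_{k+1}, so:

  H_0: rank C_0 − rank ∂_1 = 8 − 7 = 1, and the invariant factors of ∂_1 are all 1, so H_0 = Z.
  H_1: rank ker ∂_1 − rank ∂_2 = (24 − 7) − 15 = 2, and the invariant factors of ∂_2 are all 1, so H_1 = Z^2.
  H_2: rank ker ∂_2 − rank ∂_3 = (16 − 15) − 0 = 1, and there is no ∂_3, so H_2 = Z.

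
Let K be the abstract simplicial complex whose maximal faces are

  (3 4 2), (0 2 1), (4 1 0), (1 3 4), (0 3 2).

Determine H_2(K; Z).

H_2 ≅ 0.

Fix the vertex order 0 < 1 < 2 < 3 < 4 and write every simplex with vertices in increasing order. Then dim K = 2 and the simplices of K are:

  0-simplices (5): [0], [1], [2], [3], [4]
  1-simplices (10): [0,1], [0,2], [0,3], [0,4], [1,2], [1,3], [1,4], [2,3], [2,4], [3,4]
  2-simplices (5): [0,1,2], [0,1,4], [0,2,3], [1,3,4], [2,3,4]

giving chain groups C_0 ≅ Z^5, C_1 ≅ Z^10, C_2 ≅ Z^5.

The boundary map ∂_1: C_1 → C_0 is given by ∂[p,q] = [q] − [p]. For instance
  ∂[1,3] = [3] − [1].
As a 5×10 matrix over Z this has rank 4, with invariant factors (1,1,1,1).

∂_2: C_2 → C_1 acts by ∂[p,q,r] = [q,r] − [p,r] + [p,q]. For instance
  ∂[0,1,4] = [1,4] − [0,4] + [0,1],
  ∂[1,3,4] = [3,4] − [1,4] + [1,3].
The 10×5 boundary matrix has rank 5 and Smith normal form diag(1,1,1,1,1).

Reading off H_k = ker ∂_k / im ∂_{k+1}:

  H_2: rank ker ∂_2 − rank ∂_3 = (5 − 5) − 0 = 0, and there is no ∂_3, so H_2 = 0.

(K is a triangulation of the Möbius band.)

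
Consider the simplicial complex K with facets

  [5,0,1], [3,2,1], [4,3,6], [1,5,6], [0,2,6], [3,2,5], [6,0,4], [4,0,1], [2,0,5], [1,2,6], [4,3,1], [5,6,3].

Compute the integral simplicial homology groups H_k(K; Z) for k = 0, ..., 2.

H_0 = Z,  H_1 = Z/2,  H_2 = 0.

Order the vertices as 0 < 1 < 2 < 3 < 4 < 5 < 6. Listing each simplex with vertices in this order, K has dimension 2 with simplices:

  0-simplices (7): [0], [1], [2], [3], [4], [5], [6]
  1-simplices (18): [0,1], [0,2], [0,4], [0,5], [0,6], [1,2], [1,3], [1,4], [1,5], [1,6], [2,3], [2,5], [2,6], [3,4], [3,5], [3,6], [4,6], [5,6]
  2-simplices (12): [0,1,4], [0,1,5], [0,2,5], [0,2,6], [0,4,6], [1,2,3], [1,2,6], [1,3,4], [1,5,6], [2,3,5], [3,4,6], [3,5,6]

so the chain groups are C_0 ≅ Z^7, C_1 ≅ Z^18, C_2 ≅ Z^12.

Boundary ∂_1: C_1 → C_0 sends each edge [p,q] (with p < q) to q − p.
This gives a 7×18 integer matrix of rank 6; reducing to Smith normal form yields diagonal entries (1,1,1,1,1,1).

Boundary ∂_2: C_2 → C_1 acts by ∂[p,q,r] = [q,r] − [p,r] + [p,q]. For instance
  ∂[0,2,6] = [2,6] − [0,6] + [0,2],
  ∂[1,2,6] = [2,6] − [1,6] + [1,2].
The resulting 18×12 matrix has rank 12, and its Smith normal form has invariant factors (1,1,1,1,1,1,1,1,1,1,1,2).

From H_k ≅ ker(∂_k) / im(∂_{k+1}) we obtain:

  H_0: rank C_0 − rank ∂_1 = 7 − 6 = 1, and the invariant factors of ∂_1 are all 1, so H_0 = Z.
  H_1: rank ker ∂_1 − rank ∂_2 = (18 − 6) − 12 = 0, and ∂_2 has invariant factor 2 > 1, so H_1 = Z/2.
  H_2: rank ker ∂_2 − rank ∂_3 = (12 − 12) − 0 = 0, and there is no ∂_3, so H_2 = 0.

As a check, the Euler characteristic is 7 − 18 + 12 = 1, which agrees with 1 − 0 + 0 = 1.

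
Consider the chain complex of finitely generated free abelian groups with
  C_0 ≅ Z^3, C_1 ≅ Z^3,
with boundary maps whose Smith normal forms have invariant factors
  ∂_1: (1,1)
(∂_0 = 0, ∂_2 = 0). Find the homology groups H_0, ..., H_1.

H_0: b_0 = 3 − 0 − 2 = 1; torsion from ∂_1 factors > 1: none. So H_0 ≅ Z.
H_1: b_1 = 3 − 2 − 0 = 1; torsion from ∂_2 factors > 1: none. So H_1 ≅ Z.

H_0 ≅ Z,  H_1 ≅ Z.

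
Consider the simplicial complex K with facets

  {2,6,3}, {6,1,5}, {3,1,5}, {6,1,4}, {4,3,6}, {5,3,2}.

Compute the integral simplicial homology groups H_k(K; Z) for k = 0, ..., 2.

H_0 ≅ Z,  H_1 ≅ Z,  H_2 = 0.

We work with the vertex ordering 1 < 2 < 3 < 4 < 5 < 6. The simplices of K, each written with vertices in increasing order, are:

  0-simplices (6): [1], [2], [3], [4], [5], [6]
  1-simplices (12): [1,3], [1,4], [1,5], [1,6], [2,3], [2,5], [2,6], [3,4], [3,5], [3,6], [4,6], [5,6]
  2-simplices (6): [1,3,5], [1,4,6], [1,5,6], [2,3,5], [2,3,6], [3,4,6]

so the chain groups are C_0 ≅ Z^6, C_1 ≅ Z^12, C_2 ≅ Z^6.

∂_1: C_1 → C_0 sends each edge [p,q] (with p < q) to q − p. For instance
  ∂[1,5] = [5] − [1].
As a 6×12 matrix over Z this has rank 5, with invariant factors (1,1,1,1,1).

∂_2: C_2 → C_1 sends each 2-simplex [p,q,r] to [q,r] − [p,r] + [p,q]. For instance
  ∂[1,4,6] = [4,6] − [1,6] + [1,4],
  ∂[3,4,6] = [4,6] − [3,6] + [3,4].
The resulting 12×6 matrix has rank 6, and its Smith normal form has invariant factors (1,1,1,1,1,1).

Reading off H_k = ker ∂_k / im ∂_{k+1}:

  H_0: rank C_0 − rank ∂_1 = 6 − 5 = 1, and the invariant factors of ∂_1 are all 1, so H_0 ≅ Z.
  H_1: rank ker ∂_1 − rank ∂_2 = (12 − 5) − 6 = 1, and the invariant factors of ∂_2 are all 1, so H_1 ≅ Z.
  H_2: rank ker ∂_2 − rank ∂_3 = (6 − 6) − 0 = 0, and there is no ∂_3, so H_2 ≅ 0.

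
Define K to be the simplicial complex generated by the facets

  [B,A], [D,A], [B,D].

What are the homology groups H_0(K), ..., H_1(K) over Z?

Take the total order A < B < D on the vertex set. Then K (dimension 1) consists of the simplices:

  0-simplices (3): A, B, D
  1-simplices (3): AB, AD, BD

giving chain groups C_0 ≅ Z^3, C_1 ≅ Z^3.

The boundary map ∂_1: C_1 → C_0 maps an edge to its endpoints' difference, ∂[p,q] = q − p. For instance
  ∂AB = B − A.
This gives a 3×3 integer matrix of rank 2; reducing to Smith normal form yields diagonal entries (1,1).

Computing H_k = (kernel of ∂_k) / (image of ∂_{k+1}):

  H_0: rank C_0 − rank ∂_1 = 3 − 2 = 1, and the invariant factors of ∂_1 are all 1, so H_0 ≅ Z.
  H_1: rank ker ∂_1 − rank ∂_2 = (3 − 2) − 0 = 1, and there is no ∂_2, so H_1 ≅ Z.

H_0 ≅ Z,  H_1 ≅ Z.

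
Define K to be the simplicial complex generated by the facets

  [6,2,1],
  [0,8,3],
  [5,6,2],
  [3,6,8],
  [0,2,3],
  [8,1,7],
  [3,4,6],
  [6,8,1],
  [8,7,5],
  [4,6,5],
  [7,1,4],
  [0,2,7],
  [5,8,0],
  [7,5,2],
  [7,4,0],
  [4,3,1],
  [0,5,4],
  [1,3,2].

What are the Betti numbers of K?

b_0 = 1, b_1 = 1, b_2 = 0.

We work with the vertex ordering 0 < 1 < 2 < 3 < 4 < 5 < 6 < 7 < 8. The simplices of K, each written with vertices in increasing order, are:

  0-simplices (9): [0], [1], [2], [3], [4], [5], [6], [7], [8]
  1-simplices (27): (27 of them)
  2-simplices (18): [0,2,3], [0,2,7], [0,3,8], [0,4,5], [0,4,7], [0,5,8], [1,2,3], [1,2,6], [1,3,4], [1,4,7], [1,6,8], [1,7,8], [2,5,6], [2,5,7], [3,4,6], [3,6,8], [4,5,6], [5,7,8]

so the chain groups are C_0 ≅ Z^9, C_1 ≅ Z^27, C_2 ≅ Z^18.

The boundary map ∂_1: C_1 → C_0 is given by ∂[p,q] = [q] − [p]. For instance
  ∂[5,8] = [8] − [5].
This gives a 9×27 integer matrix of rank 8; reducing to Smith normal form yields diagonal entries (1,1,1,1,1,1,1,1).

∂_2: C_2 → C_1 acts by ∂[p,q,r] = [q,r] − [p,r] + [p,q]. For instance
  ∂[2,5,6] = [5,6] − [2,6] + [2,5],
  ∂[0,4,7] = [4,7] − [0,7] + [0,4].
The resulting 27×18 matrix has rank 18, and its Smith normal form has invariant factors (1,1,1,1,1,1,1,1,1,1,1,1,1,1,1,1,1,2).

Reading off H_k = ker ∂_k / im ∂_{k+1}:

  H_0: rank C_0 − rank ∂_1 = 9 − 8 = 1, and the invariant factors of ∂_1 are all 1, so H_0 = Z.
  H_1: rank ker ∂_1 − rank ∂_2 = (27 − 8) − 18 = 1, and ∂_2 has invariant factor 2 > 1, so H_1 = Z ⊕ Z_2.
  H_2: rank ker ∂_2 − rank ∂_3 = (18 − 18) − 0 = 0, and there is no ∂_3, so H_2 = 0.

As a check, the Euler characteristic is 9 − 27 + 18 = 0, which agrees with 1 − 1 + 0 = 0.

Hence the Betti numbers are b_0 = 1, b_1 = 1, b_2 = 0.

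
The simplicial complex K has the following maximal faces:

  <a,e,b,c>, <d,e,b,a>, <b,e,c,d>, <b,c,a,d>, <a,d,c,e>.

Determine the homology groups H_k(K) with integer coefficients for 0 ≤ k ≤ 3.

H_0 = Z,  H_1 = 0,  H_2 = 0,  H_3 = Z.

Order the vertices as a < b < c < d < e. Listing each simplex with vertices in this order, K has dimension 3 with simplices:

  0-simplices (5): a, b, c, d, e
  1-simplices (10): ab, ac, ad, ae, bc, bd, be, cd, ce, de
  2-simplices (10): abc, abd, abe, acd, ace, ade, bcd, bce, bde, cde
  3-simplices (5): abcd, abce, abde, acde, bcde

giving chain groups C_0 ≅ Z^5, C_1 ≅ Z^10, C_2 ≅ Z^10, C_3 ≅ Z^5.

The boundary map ∂_1: C_1 → C_0 maps an edge to its endpoints' difference, ∂[p,q] = q − p. For instance
  ∂ad = d − a.
As a 5×10 matrix over Z this has rank 4, with invariant factors (1,1,1,1).

The boundary map ∂_2: C_2 → C_1 maps a triangle to the signed sum of its edges. For instance
  ∂bce = ce − be + bc,
  ∂ace = ce − ae + ac.
The resulting 10×10 matrix has rank 6, and its Smith normal form has invariant factors (1,1,1,1,1,1).

∂_3: C_3 → C_2 sends each 3-simplex σ to the alternating sum Σ_i (−1)^i (σ with its i-th vertex removed). For instance
  ∂bcde = cde − bde + bce − bcd,
  ∂abde = bde − ade + abe − abd.
The resulting 10×5 matrix has rank 4, and its Smith normal form has invariant factors (1,1,1,1).

Reading off H_k = ker ∂_k / im ∂_{k+1}:

  H_0: rank C_0 − rank ∂_1 = 5 − 4 = 1, and the invariant factors of ∂_1 are all 1, so H_0 ≅ Z.
  H_1: rank ker ∂_1 − rank ∂_2 = (10 − 4) − 6 = 0, and the invariant factors of ∂_2 are all 1, so H_1 ≅ 0.
  H_2: rank ker ∂_2 − rank ∂_3 = (10 − 6) − 4 = 0, and the invariant factors of ∂_3 are all 1, so H_2 ≅ 0.
  H_3: rank ker ∂_3 − rank ∂_4 = (5 − 4) − 0 = 1, and there is no ∂_4, so H_3 ≅ Z.

As a check, the Euler characteristic is 5 − 10 + 10 − 5 = 0, which agrees with 1 − 0 + 0 − 1 = 0.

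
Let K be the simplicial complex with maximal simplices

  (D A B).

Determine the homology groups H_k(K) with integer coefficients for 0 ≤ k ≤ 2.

H_0 = Z,  H_1 = 0,  H_2 = 0.

K has 3 vertices, 3 edges, 1 triangle.
rank ∂_0 = 0, rank ∂_1 = 2 ⇒ b_0 = 3 − 0 − 2 = 1; all invariant factors of ∂_1 are 1 so no torsion. So H_0 = Z.
rank ∂_1 = 2, rank ∂_2 = 1 ⇒ b_1 = 3 − 2 − 1 = 0; all invariant factors of ∂_2 are 1 so no torsion. So H_1 = 0.
rank ∂_2 = 1, rank ∂_3 = 0 ⇒ b_2 = 1 − 1 − 0 = 0. So H_2 = 0.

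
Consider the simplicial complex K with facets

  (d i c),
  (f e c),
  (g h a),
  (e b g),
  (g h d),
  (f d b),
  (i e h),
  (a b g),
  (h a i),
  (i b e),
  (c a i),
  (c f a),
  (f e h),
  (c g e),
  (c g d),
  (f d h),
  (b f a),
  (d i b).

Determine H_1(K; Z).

H_1 = Z^2.

Fix the vertex order a < b < c < d < e < f < g < h < i and write every simplex with vertices in increasing order. Then dim K = 2 and the simplices of K are:

  0-simplices (9): a, b, c, d, e, f, g, h, i
  1-simplices (27): ab, ac, af, ag, ah, ai, bd, be, bf, bg, bi, cd, ce, cf, cg, ci, df, dg, dh, di, ef, eg, eh, ei, fh, gh, hi
  2-simplices (18): abf, abg, acf, aci, agh, ahi, bdf, bdi, beg, bei, cdg, cdi, cef, ceg, dfh, dgh, efh, ehi

giving chain groups C_0 ≅ Z^9, C_1 ≅ Z^27, C_2 ≅ Z^18.

The boundary map ∂_1: C_1 → C_0 sends each edge [p,q] (with p < q) to q − p. For instance
  ∂ce = e − c.
The resulting 9×27 matrix has rank 8, and its Smith normal form has invariant factors (1,1,1,1,1,1,1,1).

Boundary ∂_2: C_2 → C_1 acts by ∂[p,q,r] = [q,r] − [p,r] + [p,q]. For instance
  ∂cdi = di − ci + cd,
  ∂agh = gh − ah + ag.
This gives a 27×18 integer matrix of rank 17; reducing to Smith normal form yields diagonal entries (1,1,1,1,1,1,1,1,1,1,1,1,1,1,1,1,1).

Computing H_k = (kernel of ∂_k) / (image of ∂_{k+1}):

  H_1: rank ker ∂_1 − rank ∂_2 = (27 − 8) − 17 = 2, and the invariant factors of ∂_2 are all 1, so H_1 = Z^2.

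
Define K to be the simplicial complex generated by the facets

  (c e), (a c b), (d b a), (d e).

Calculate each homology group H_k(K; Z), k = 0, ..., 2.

K has 5 vertices, 7 edges, 2 triangles.
rank ∂_0 = 0, rank ∂_1 = 4 ⇒ b_0 = 5 − 0 − 4 = 1; all invariant factors of ∂_1 are 1 so no torsion. So H_0 = Z.
rank ∂_1 = 4, rank ∂_2 = 2 ⇒ b_1 = 7 − 4 − 2 = 1; all invariant factors of ∂_2 are 1 so no torsion. So H_1 = Z.
rank ∂_2 = 2, rank ∂_3 = 0 ⇒ b_2 = 2 − 2 − 0 = 0. So H_2 = 0.

H_0 = Z,  H_1 = Z,  H_2 = 0.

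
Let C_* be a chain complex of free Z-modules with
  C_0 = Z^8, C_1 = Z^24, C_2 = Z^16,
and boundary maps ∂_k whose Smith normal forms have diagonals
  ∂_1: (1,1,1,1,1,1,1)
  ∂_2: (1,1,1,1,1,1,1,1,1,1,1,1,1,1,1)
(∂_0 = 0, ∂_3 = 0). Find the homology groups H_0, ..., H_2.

H_0: b_0 = 8 − 0 − 7 = 1; torsion from ∂_1 factors > 1: none. So H_0 ≅ Z.
H_1: b_1 = 24 − 7 − 15 = 2; torsion from ∂_2 factors > 1: none. So H_1 ≅ Z^2.
H_2: b_2 = 16 − 15 − 0 = 1; torsion from ∂_3 factors > 1: none. So H_2 ≅ Z.

H_0 ≅ Z,  H_1 ≅ Z^2,  H_2 ≅ Z.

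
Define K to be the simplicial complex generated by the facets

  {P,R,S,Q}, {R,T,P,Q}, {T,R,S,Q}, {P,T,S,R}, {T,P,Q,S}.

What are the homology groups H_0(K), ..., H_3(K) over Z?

H_0 ≅ Z,  H_1 = 0,  H_2 = 0,  H_3 ≅ Z.

K has 5 vertices, 10 edges, 10 triangles, 5 3-simplices.
rank ∂_0 = 0, rank ∂_1 = 4 ⇒ b_0 = 5 − 0 − 4 = 1; all invariant factors of ∂_1 are 1 so no torsion. So H_0 = Z.
rank ∂_1 = 4, rank ∂_2 = 6 ⇒ b_1 = 10 − 4 − 6 = 0; all invariant factors of ∂_2 are 1 so no torsion. So H_1 = 0.
rank ∂_2 = 6, rank ∂_3 = 4 ⇒ b_2 = 10 − 6 − 4 = 0; all invariant factors of ∂_3 are 1 so no torsion. So H_2 = 0.
rank ∂_3 = 4, rank ∂_4 = 0 ⇒ b_3 = 5 − 4 − 0 = 1. So H_3 = Z.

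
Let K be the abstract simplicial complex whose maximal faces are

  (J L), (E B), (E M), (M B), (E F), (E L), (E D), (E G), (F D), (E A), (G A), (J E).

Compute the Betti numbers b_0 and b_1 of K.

We work with the vertex ordering A < B < D < E < F < G < J < L < M. The simplices of K, each written with vertices in increasing order, are:

  0-simplices (9): A, B, D, E, F, G, J, L, M
  1-simplices (12): AE, AG, BE, BM, DE, DF, EF, EG, EJ, EL, EM, JL

Hence C_0 ≅ Z^9, C_1 ≅ Z^12.

The boundary map ∂_1: C_1 → C_0 is given by ∂[p,q] = [q] − [p]. For instance
  ∂EJ = J − E.
As a 9×12 matrix over Z this has rank 8, with invariant factors (1,1,1,1,1,1,1,1).

Now H_k = ker ∂_k / im ∂_{k+1}, so:

  H_0: rank C_0 − rank ∂_1 = 9 − 8 = 1, and the invariant factors of ∂_1 are all 1, so H_0 ≅ Z.
  H_1: rank ker ∂_1 − rank ∂_2 = (12 − 8) − 0 = 4, and there is no ∂_2, so H_1 ≅ Z^4.

As a check, the Euler characteristic is 9 − 12 = -3, which agrees with 1 − 4 = -3.

Hence the Betti numbers are b_0 = 1, b_1 = 4.

b_0 = 1, b_1 = 4.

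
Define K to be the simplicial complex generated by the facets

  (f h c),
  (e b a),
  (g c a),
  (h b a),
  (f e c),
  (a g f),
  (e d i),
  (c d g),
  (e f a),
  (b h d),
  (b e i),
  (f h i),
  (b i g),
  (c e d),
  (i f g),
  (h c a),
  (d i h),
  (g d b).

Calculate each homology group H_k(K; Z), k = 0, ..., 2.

We work with the vertex ordering a < b < c < d < e < f < g < h < i. The simplices of K, each written with vertices in increasing order, are:

  0-simplices (9): a, b, c, d, e, f, g, h, i
  1-simplices (27): ab, ac, ae, af, ag, ah, bd, be, bg, bh, bi, cd, ce, cf, cg, ch, de, dg, dh, di, ef, ei, fg, fh, fi, gi, hi
  2-simplices (18): abe, abh, acg, ach, aef, afg, bdg, bdh, bei, bgi, cde, cdg, cef, cfh, dei, dhi, fgi, fhi

Hence C_0 ≅ Z^9, C_1 ≅ Z^27, C_2 ≅ Z^18.

The boundary map ∂_1: C_1 → C_0 is given by ∂[p,q] = [q] − [p]. For instance
  ∂di = i − d.
This gives a 9×27 integer matrix of rank 8; reducing to Smith normal form yields diagonal entries (1,1,1,1,1,1,1,1).

The boundary map ∂_2: C_2 → C_1 sends each 2-simplex [p,q,r] to [q,r] − [p,r] + [p,q]. For instance
  ∂fhi = hi − fi + fh,
  ∂ach = ch − ah + ac.
As a 27×18 matrix over Z this has rank 18, with invariant factors (1,1,1,1,1,1,1,1,1,1,1,1,1,1,1,1,1,2).

From H_k ≅ ker(∂_k) / im(∂_{k+1}) we obtain:

  H_0: rank C_0 − rank ∂_1 = 9 − 8 = 1, and the invariant factors of ∂_1 are all 1, so H_0 ≅ Z.
  H_1: rank ker ∂_1 − rank ∂_2 = (27 − 8) − 18 = 1, and ∂_2 has invariant factor 2 > 1, so H_1 ≅ Z ⊕ Z_2.
  H_2: rank ker ∂_2 − rank ∂_3 = (18 − 18) − 0 = 0, and there is no ∂_3, so H_2 ≅ 0.

(K is a triangulation of the Klein bottle.)

H_0 ≅ Z,  H_1 ≅ Z ⊕ Z_2,  H_2 = 0.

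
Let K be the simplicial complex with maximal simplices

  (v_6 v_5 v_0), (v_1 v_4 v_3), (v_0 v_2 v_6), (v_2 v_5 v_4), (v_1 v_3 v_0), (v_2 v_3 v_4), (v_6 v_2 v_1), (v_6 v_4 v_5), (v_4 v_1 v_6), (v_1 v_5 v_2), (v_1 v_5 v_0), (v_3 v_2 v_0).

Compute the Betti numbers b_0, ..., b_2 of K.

b_0 = 1, b_1 = 0, b_2 = 0.

We work with the vertex ordering v_0 < v_1 < v_2 < v_3 < v_4 < v_5 < v_6. The simplices of K, each written with vertices in increasing order, are:

  0-simplices (7): [v_0], [v_1], [v_2], [v_3], [v_4], [v_5], [v_6]
  1-simplices (18): (18 of them)
  2-simplices (12): (12 of them)

Hence C_0 ≅ Z^7, C_1 ≅ Z^18, C_2 ≅ Z^12.

∂_1: C_1 → C_0 is given by ∂[p,q] = [q] − [p].
The 7×18 boundary matrix has rank 6 and Smith normal form diag(1,1,1,1,1,1).

∂_2: C_2 → C_1 acts by ∂[p,q,r] = [q,r] − [p,r] + [p,q]. For instance
  ∂[v_1,v_4,v_6] = [v_4,v_6] − [v_1,v_6] + [v_1,v_4],
  ∂[v_0,v_2,v_6] = [v_2,v_6] − [v_0,v_6] + [v_0,v_2].
The 18×12 boundary matrix has rank 12 and Smith normal form diag(1,1,1,1,1,1,1,1,1,1,1,2).

From H_k ≅ ker(∂_k) / im(∂_{k+1}) we obtain:

  H_0: rank C_0 − rank ∂_1 = 7 − 6 = 1, and the invariant factors of ∂_1 are all 1, so H_0 = Z.
  H_1: rank ker ∂_1 − rank ∂_2 = (18 − 6) − 12 = 0, and ∂_2 has invariant factor 2 > 1, so H_1 = Z/2.
  H_2: rank ker ∂_2 − rank ∂_3 = (12 − 12) − 0 = 0, and there is no ∂_3, so H_2 = 0.

Hence the Betti numbers are b_0 = 1, b_1 = 0, b_2 = 0.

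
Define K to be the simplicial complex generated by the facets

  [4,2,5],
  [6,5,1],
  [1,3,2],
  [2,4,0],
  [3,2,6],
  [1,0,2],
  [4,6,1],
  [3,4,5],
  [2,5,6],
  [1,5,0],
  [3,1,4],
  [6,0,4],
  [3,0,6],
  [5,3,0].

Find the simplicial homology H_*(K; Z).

K has 7 vertices, 21 edges, 14 triangles.
rank ∂_0 = 0, rank ∂_1 = 6 ⇒ b_0 = 7 − 0 − 6 = 1; all invariant factors of ∂_1 are 1 so no torsion. So H_0 ≅ Z.
rank ∂_1 = 6, rank ∂_2 = 13 ⇒ b_1 = 21 − 6 − 13 = 2; all invariant factors of ∂_2 are 1 so no torsion. So H_1 ≅ Z^2.
rank ∂_2 = 13, rank ∂_3 = 0 ⇒ b_2 = 14 − 13 − 0 = 1. So H_2 ≅ Z.

H_0 ≅ Z,  H_1 ≅ Z^2,  H_2 ≅ Z.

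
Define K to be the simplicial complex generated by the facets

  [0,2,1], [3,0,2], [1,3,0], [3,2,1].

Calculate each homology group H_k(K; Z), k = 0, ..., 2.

H_0 = Z,  H_1 = 0,  H_2 = Z.

We work with the vertex ordering 0 < 1 < 2 < 3. The simplices of K, each written with vertices in increasing order, are:

  0-simplices (4): [0], [1], [2], [3]
  1-simplices (6): [0,1], [0,2], [0,3], [1,2], [1,3], [2,3]
  2-simplices (4): [0,1,2], [0,1,3], [0,2,3], [1,2,3]

Hence C_0 ≅ Z^4, C_1 ≅ Z^6, C_2 ≅ Z^4.

Boundary ∂_1: C_1 → C_0 is given by ∂[p,q] = [q] − [p]. For instance
  ∂[1,2] = [2] − [1].
The resulting 4×6 matrix has rank 3, and its Smith normal form has invariant factors (1,1,1).

Boundary ∂_2: C_2 → C_1 acts by ∂[p,q,r] = [q,r] − [p,r] + [p,q]. For instance
  ∂[0,2,3] = [2,3] − [0,3] + [0,2],
  ∂[1,2,3] = [2,3] − [1,3] + [1,2].
The 6×4 boundary matrix has rank 3 and Smith normal form diag(1,1,1).

Now H_k = ker ∂_k / im ∂_{k+1}, so:

  H_0: rank C_0 − rank ∂_1 = 4 − 3 = 1, and the invariant factors of ∂_1 are all 1, so H_0 = Z.
  H_1: rank ker ∂_1 − rank ∂_2 = (6 − 3) − 3 = 0, and the invariant factors of ∂_2 are all 1, so H_1 = 0.
  H_2: rank ker ∂_2 − rank ∂_3 = (4 − 3) − 0 = 1, and there is no ∂_3, so H_2 = Z.

(K is a triangulation of the 2-sphere S^2.)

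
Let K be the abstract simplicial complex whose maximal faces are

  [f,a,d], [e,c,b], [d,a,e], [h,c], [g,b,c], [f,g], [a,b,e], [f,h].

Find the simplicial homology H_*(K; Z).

Take the total order a < b < c < d < e < f < g < h on the vertex set. Then K (dimension 2) consists of the simplices:

  0-simplices (8): a, b, c, d, e, f, g, h
  1-simplices (14): ab, ad, ae, af, bc, be, bg, ce, cg, ch, de, df, fg, fh
  2-simplices (5): abe, ade, adf, bce, bcg

giving chain groups C_0 ≅ Z^8, C_1 ≅ Z^14, C_2 ≅ Z^5.

∂_1: C_1 → C_0 is given by ∂[p,q] = [q] − [p]. For instance
  ∂cg = g − c.
The 8×14 boundary matrix has rank 7 and Smith normal form diag(1,1,1,1,1,1,1).

∂_2: C_2 → C_1 acts by ∂[p,q,r] = [q,r] − [p,r] + [p,q]. For instance
  ∂adf = df − af + ad,
  ∂bcg = cg − bg + bc.
As a 14×5 matrix over Z this has rank 5, with invariant factors (1,1,1,1,1).

Computing H_k = (kernel of ∂_k) / (image of ∂_{k+1}):

  H_0: rank C_0 − rank ∂_1 = 8 − 7 = 1, and the invariant factors of ∂_1 are all 1, so H_0 ≅ Z.
  H_1: rank ker ∂_1 − rank ∂_2 = (14 − 7) − 5 = 2, and the invariant factors of ∂_2 are all 1, so H_1 ≅ Z^2.
  H_2: rank ker ∂_2 − rank ∂_3 = (5 − 5) − 0 = 0, and there is no ∂_3, so H_2 ≅ 0.

As a check, the Euler characteristic is 8 − 14 + 5 = -1, which agrees with 1 − 2 + 0 = -1.

H_0 ≅ Z,  H_1 ≅ Z^2,  H_2 = 0.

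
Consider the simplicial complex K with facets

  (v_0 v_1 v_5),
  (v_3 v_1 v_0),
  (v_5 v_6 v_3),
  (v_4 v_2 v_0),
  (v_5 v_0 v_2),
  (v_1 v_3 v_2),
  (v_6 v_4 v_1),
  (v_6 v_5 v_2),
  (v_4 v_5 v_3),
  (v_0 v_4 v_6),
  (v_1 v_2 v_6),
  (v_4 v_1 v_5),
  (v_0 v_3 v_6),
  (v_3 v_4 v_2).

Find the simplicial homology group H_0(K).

H_0 = Z.

Take the total order v_0 < v_1 < v_2 < v_3 < v_4 < v_5 < v_6 on the vertex set. Then K (dimension 2) consists of the simplices:

  0-simplices (7): [v_0], [v_1], [v_2], [v_3], [v_4], [v_5], [v_6]
  1-simplices (21): (21 of them)
  2-simplices (14): (14 of them)

so the chain groups are C_0 ≅ Z^7, C_1 ≅ Z^21, C_2 ≅ Z^14.

The boundary map ∂_1: C_1 → C_0 is given by ∂[p,q] = [q] − [p].
The resulting 7×21 matrix has rank 6, and its Smith normal form has invariant factors (1,1,1,1,1,1).

The boundary map ∂_2: C_2 → C_1 acts by ∂[p,q,r] = [q,r] − [p,r] + [p,q]. For instance
  ∂[v_0,v_1,v_5] = [v_1,v_5] − [v_0,v_5] + [v_0,v_1],
  ∂[v_1,v_2,v_6] = [v_2,v_6] − [v_1,v_6] + [v_1,v_2].
As a 21×14 matrix over Z this has rank 13, with invariant factors (1,1,1,1,1,1,1,1,1,1,1,1,1).

From H_k ≅ ker(∂_k) / im(∂_{k+1}) we obtain:

  H_0: rank C_0 − rank ∂_1 = 7 − 6 = 1, and the invariant factors of ∂_1 are all 1, so H_0 ≅ Z.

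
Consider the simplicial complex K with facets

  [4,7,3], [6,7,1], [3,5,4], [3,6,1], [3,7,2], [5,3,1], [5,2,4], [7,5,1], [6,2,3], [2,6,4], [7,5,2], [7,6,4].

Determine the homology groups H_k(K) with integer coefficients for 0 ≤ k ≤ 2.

H_0 ≅ Z,  H_1 ≅ Z/2,  H_2 = 0.

K has 7 vertices, 18 edges, 12 triangles.
rank ∂_0 = 0, rank ∂_1 = 6 ⇒ b_0 = 7 − 0 − 6 = 1; all invariant factors of ∂_1 are 1 so no torsion. So H_0 ≅ Z.
rank ∂_1 = 6, rank ∂_2 = 12 ⇒ b_1 = 18 − 6 − 12 = 0; ∂_2 has invariant factor(s) [2] giving torsion. So H_1 ≅ Z/2.
rank ∂_2 = 12, rank ∂_3 = 0 ⇒ b_2 = 12 − 12 − 0 = 0. So H_2 ≅ 0.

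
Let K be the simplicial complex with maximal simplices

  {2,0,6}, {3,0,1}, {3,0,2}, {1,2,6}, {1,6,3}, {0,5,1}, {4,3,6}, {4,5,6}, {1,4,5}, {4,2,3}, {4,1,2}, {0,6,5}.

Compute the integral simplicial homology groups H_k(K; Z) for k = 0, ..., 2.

Fix the vertex order 0 < 1 < 2 < 3 < 4 < 5 < 6 and write every simplex with vertices in increasing order. Then dim K = 2 and the simplices of K are:

  0-simplices (7): [0], [1], [2], [3], [4], [5], [6]
  1-simplices (18): [0,1], [0,2], [0,3], [0,5], [0,6], [1,2], [1,3], [1,4], [1,5], [1,6], [2,3], [2,4], [2,6], [3,4], [3,6], [4,5], [4,6], [5,6]
  2-simplices (12): [0,1,3], [0,1,5], [0,2,3], [0,2,6], [0,5,6], [1,2,4], [1,2,6], [1,3,6], [1,4,5], [2,3,4], [3,4,6], [4,5,6]

so the chain groups are C_0 ≅ Z^7, C_1 ≅ Z^18, C_2 ≅ Z^12.

∂_1: C_1 → C_0 maps an edge to its endpoints' difference, ∂[p,q] = q − p.
This gives a 7×18 integer matrix of rank 6; reducing to Smith normal form yields diagonal entries (1,1,1,1,1,1).

Boundary ∂_2: C_2 → C_1 sends each 2-simplex [p,q,r] to [q,r] − [p,r] + [p,q]. For instance
  ∂[0,5,6] = [5,6] − [0,6] + [0,5],
  ∂[0,1,3] = [1,3] − [0,3] + [0,1].
As a 18×12 matrix over Z this has rank 12, with invariant factors (1,1,1,1,1,1,1,1,1,1,1,2).

Reading off H_k = ker ∂_k / im ∂_{k+1}:

  H_0: rank C_0 − rank ∂_1 = 7 − 6 = 1, and the invariant factors of ∂_1 are all 1, so H_0 = Z.
  H_1: rank ker ∂_1 − rank ∂_2 = (18 − 6) − 12 = 0, and ∂_2 has invariant factor 2 > 1, so H_1 = Z_2.
  H_2: rank ker ∂_2 − rank ∂_3 = (12 − 12) − 0 = 0, and there is no ∂_3, so H_2 = 0.

(K is a triangulation of the real projective plane RP^2.)

H_0 ≅ Z,  H_1 ≅ Z_2,  H_2 = 0.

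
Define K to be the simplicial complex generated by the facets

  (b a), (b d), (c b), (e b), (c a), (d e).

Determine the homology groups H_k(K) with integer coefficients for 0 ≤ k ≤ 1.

H_0 = Z,  H_1 = Z^2.

K has 5 vertices, 6 edges.
rank ∂_0 = 0, rank ∂_1 = 4 ⇒ b_0 = 5 − 0 − 4 = 1; all invariant factors of ∂_1 are 1 so no torsion. So H_0 = Z.
rank ∂_1 = 4, rank ∂_2 = 0 ⇒ b_1 = 6 − 4 − 0 = 2. So H_1 = Z^2.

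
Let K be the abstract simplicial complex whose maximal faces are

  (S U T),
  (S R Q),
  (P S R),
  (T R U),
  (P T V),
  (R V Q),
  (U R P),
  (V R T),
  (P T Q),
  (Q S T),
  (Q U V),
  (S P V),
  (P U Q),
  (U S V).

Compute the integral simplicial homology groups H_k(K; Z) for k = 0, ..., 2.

K has 7 vertices, 21 edges, 14 triangles.
rank ∂_0 = 0, rank ∂_1 = 6 ⇒ b_0 = 7 − 0 − 6 = 1; all invariant factors of ∂_1 are 1 so no torsion. So H_0 = Z.
rank ∂_1 = 6, rank ∂_2 = 13 ⇒ b_1 = 21 − 6 − 13 = 2; all invariant factors of ∂_2 are 1 so no torsion. So H_1 = Z^2.
rank ∂_2 = 13, rank ∂_3 = 0 ⇒ b_2 = 14 − 13 − 0 = 1. So H_2 = Z.

H_0 = Z,  H_1 = Z^2,  H_2 = Z.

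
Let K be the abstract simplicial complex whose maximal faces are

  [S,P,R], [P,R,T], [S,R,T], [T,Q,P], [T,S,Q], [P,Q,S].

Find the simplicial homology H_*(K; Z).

We work with the vertex ordering P < Q < R < S < T. The simplices of K, each written with vertices in increasing order, are:

  0-simplices (5): P, Q, R, S, T
  1-simplices (9): PQ, PR, PS, PT, QS, QT, RS, RT, ST
  2-simplices (6): PQS, PQT, PRS, PRT, QST, RST

Hence C_0 ≅ Z^5, C_1 ≅ Z^9, C_2 ≅ Z^6.

Boundary ∂_1: C_1 → C_0 maps an edge to its endpoints' difference, ∂[p,q] = q − p.
As a 5×9 matrix over Z this has rank 4, with invariant factors (1,1,1,1).

The boundary map ∂_2: C_2 → C_1 acts by ∂[p,q,r] = [q,r] − [p,r] + [p,q]. For instance
  ∂PRT = RT − PT + PR,
  ∂PQS = QS − PS + PQ.
The 9×6 boundary matrix has rank 5 and Smith normal form diag(1,1,1,1,1).

Reading off H_k = ker ∂_k / im ∂_{k+1}:

  H_0: rank C_0 − rank ∂_1 = 5 − 4 = 1, and the invariant factors of ∂_1 are all 1, so H_0 ≅ Z.
  H_1: rank ker ∂_1 − rank ∂_2 = (9 − 4) − 5 = 0, and the invariant factors of ∂_2 are all 1, so H_1 ≅ 0.
  H_2: rank ker ∂_2 − rank ∂_3 = (6 − 5) − 0 = 1, and there is no ∂_3, so H_2 ≅ Z.

H_0 = Z,  H_1 = 0,  H_2 = Z.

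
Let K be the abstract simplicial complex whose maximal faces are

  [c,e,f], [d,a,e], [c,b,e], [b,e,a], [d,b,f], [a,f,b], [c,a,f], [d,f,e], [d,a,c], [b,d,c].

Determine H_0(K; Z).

K has 6 vertices, 15 edges, 10 triangles.
rank ∂_0 = 0, rank ∂_1 = 5 ⇒ b_0 = 6 − 0 − 5 = 1; all invariant factors of ∂_1 are 1 so no torsion. So H_0 = Z.

H_0 ≅ Z.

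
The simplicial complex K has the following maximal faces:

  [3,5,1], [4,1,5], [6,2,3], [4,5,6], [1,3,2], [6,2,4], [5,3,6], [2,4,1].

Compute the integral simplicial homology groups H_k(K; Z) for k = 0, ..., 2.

K has 6 vertices, 12 edges, 8 triangles.
rank ∂_0 = 0, rank ∂_1 = 5 ⇒ b_0 = 6 − 0 − 5 = 1; all invariant factors of ∂_1 are 1 so no torsion. So H_0 = Z.
rank ∂_1 = 5, rank ∂_2 = 7 ⇒ b_1 = 12 − 5 − 7 = 0; all invariant factors of ∂_2 are 1 so no torsion. So H_1 = 0.
rank ∂_2 = 7, rank ∂_3 = 0 ⇒ b_2 = 8 − 7 − 0 = 1. So H_2 = Z.

H_0 ≅ Z,  H_1 = 0,  H_2 ≅ Z.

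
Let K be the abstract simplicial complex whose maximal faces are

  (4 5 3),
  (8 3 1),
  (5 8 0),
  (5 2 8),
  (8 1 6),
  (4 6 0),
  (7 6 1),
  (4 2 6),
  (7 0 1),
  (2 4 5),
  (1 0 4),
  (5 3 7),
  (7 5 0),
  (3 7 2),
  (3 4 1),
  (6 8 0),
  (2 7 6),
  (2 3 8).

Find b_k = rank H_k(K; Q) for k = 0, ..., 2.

We work with the vertex ordering 0 < 1 < 2 < 3 < 4 < 5 < 6 < 7 < 8. The simplices of K, each written with vertices in increasing order, are:

  0-simplices (9): [0], [1], [2], [3], [4], [5], [6], [7], [8]
  1-simplices (27): (27 of them)
  2-simplices (18): [0,1,4], [0,1,7], [0,4,6], [0,5,7], [0,5,8], [0,6,8], [1,3,4], [1,3,8], [1,6,7], [1,6,8], [2,3,7], [2,3,8], [2,4,5], [2,4,6], [2,5,8], [2,6,7], [3,4,5], [3,5,7]

so the chain groups are C_0 ≅ Z^9, C_1 ≅ Z^27, C_2 ≅ Z^18.

∂_1: C_1 → C_0 is given by ∂[p,q] = [q] − [p]. For instance
  ∂[0,7] = [7] − [0].
The resulting 9×27 matrix has rank 8, and its Smith normal form has invariant factors (1,1,1,1,1,1,1,1).

∂_2: C_2 → C_1 sends each 2-simplex [p,q,r] to [q,r] − [p,r] + [p,q]. For instance
  ∂[2,4,6] = [4,6] − [2,6] + [2,4],
  ∂[2,3,7] = [3,7] − [2,7] + [2,3].
As a 27×18 matrix over Z this has rank 18, with invariant factors (1,1,1,1,1,1,1,1,1,1,1,1,1,1,1,1,1,2).

Computing H_k = (kernel of ∂_k) / (image of ∂_{k+1}):

  H_0: rank C_0 − rank ∂_1 = 9 − 8 = 1, and the invariant factors of ∂_1 are all 1, so H_0 ≅ Z.
  H_1: rank ker ∂_1 − rank ∂_2 = (27 − 8) − 18 = 1, and ∂_2 has invariant factor 2 > 1, so H_1 ≅ Z ⊕ Z/2.
  H_2: rank ker ∂_2 − rank ∂_3 = (18 − 18) − 0 = 0, and there is no ∂_3, so H_2 ≅ 0.

Hence the Betti numbers are b_0 = 1, b_1 = 1, b_2 = 0.

b_0 = 1, b_1 = 1, b_2 = 0.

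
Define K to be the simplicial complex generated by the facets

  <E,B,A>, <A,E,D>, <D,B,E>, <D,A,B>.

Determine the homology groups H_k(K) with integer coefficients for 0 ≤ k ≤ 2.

We work with the vertex ordering A < B < D < E. The simplices of K, each written with vertices in increasing order, are:

  0-simplices (4): A, B, D, E
  1-simplices (6): AB, AD, AE, BD, BE, DE
  2-simplices (4): ABD, ABE, ADE, BDE

Hence C_0 ≅ Z^4, C_1 ≅ Z^6, C_2 ≅ Z^4.

The boundary map ∂_1: C_1 → C_0 sends each edge [p,q] (with p < q) to q − p.
The 4×6 boundary matrix has rank 3 and Smith normal form diag(1,1,1).

The boundary map ∂_2: C_2 → C_1 acts by ∂[p,q,r] = [q,r] − [p,r] + [p,q]. For instance
  ∂ABD = BD − AD + AB,
  ∂BDE = DE − BE + BD.
As a 6×4 matrix over Z this has rank 3, with invariant factors (1,1,1).

Now H_k = ker ∂_k / im ∂_{k+1}, so:

  H_0: rank C_0 − rank ∂_1 = 4 − 3 = 1, and the invariant factors of ∂_1 are all 1, so H_0 ≅ Z.
  H_1: rank ker ∂_1 − rank ∂_2 = (6 − 3) − 3 = 0, and the invariant factors of ∂_2 are all 1, so H_1 ≅ 0.
  H_2: rank ker ∂_2 − rank ∂_3 = (4 − 3) − 0 = 1, and there is no ∂_3, so H_2 ≅ Z.

H_0 ≅ Z,  H_1 = 0,  H_2 ≅ Z.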